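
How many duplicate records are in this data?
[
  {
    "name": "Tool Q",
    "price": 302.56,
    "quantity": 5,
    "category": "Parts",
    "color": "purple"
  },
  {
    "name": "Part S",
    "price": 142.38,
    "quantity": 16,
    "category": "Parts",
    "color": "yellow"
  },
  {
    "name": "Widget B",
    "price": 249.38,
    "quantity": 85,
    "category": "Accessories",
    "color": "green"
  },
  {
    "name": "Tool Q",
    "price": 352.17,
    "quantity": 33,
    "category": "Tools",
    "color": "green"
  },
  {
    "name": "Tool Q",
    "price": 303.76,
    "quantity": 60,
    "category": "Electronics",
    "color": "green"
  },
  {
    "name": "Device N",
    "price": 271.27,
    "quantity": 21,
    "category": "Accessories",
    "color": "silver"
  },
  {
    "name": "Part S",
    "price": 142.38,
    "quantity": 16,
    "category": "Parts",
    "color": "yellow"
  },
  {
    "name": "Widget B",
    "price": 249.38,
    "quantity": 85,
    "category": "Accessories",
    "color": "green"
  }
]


Checking 8 records for duplicates:

  Row 1: Tool Q ($302.56, qty 5)
  Row 2: Part S ($142.38, qty 16)
  Row 3: Widget B ($249.38, qty 85)
  Row 4: Tool Q ($352.17, qty 33)
  Row 5: Tool Q ($303.76, qty 60)
  Row 6: Device N ($271.27, qty 21)
  Row 7: Part S ($142.38, qty 16) <-- DUPLICATE
  Row 8: Widget B ($249.38, qty 85) <-- DUPLICATE

Duplicates found: 2
Unique records: 6

2 duplicates, 6 unique


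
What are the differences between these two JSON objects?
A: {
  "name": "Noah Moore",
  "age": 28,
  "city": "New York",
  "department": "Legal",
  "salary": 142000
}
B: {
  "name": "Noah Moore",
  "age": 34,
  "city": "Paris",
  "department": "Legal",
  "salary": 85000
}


Comparing each field (in key order):
  name: same
  age: DIFFERENT
  city: DIFFERENT
  department: same
  salary: DIFFERENT
Differences:
  age: 28 -> 34
  city: New York -> Paris
  salary: 142000 -> 85000

3 field(s) changed

3 changes: age, city, salary


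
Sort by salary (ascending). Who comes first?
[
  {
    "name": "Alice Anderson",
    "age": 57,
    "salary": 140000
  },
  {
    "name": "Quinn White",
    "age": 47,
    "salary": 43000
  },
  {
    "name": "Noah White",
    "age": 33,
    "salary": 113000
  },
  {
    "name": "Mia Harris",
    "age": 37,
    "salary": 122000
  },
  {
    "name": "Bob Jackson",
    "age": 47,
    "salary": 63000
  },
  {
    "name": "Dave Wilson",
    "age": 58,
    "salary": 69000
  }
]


Sort by: salary (ascending)

Sorted order:
  1. Quinn White (salary = 43000)
  2. Bob Jackson (salary = 63000)
  3. Dave Wilson (salary = 69000)
  4. Noah White (salary = 113000)
  5. Mia Harris (salary = 122000)
  6. Alice Anderson (salary = 140000)

First: Quinn White

Quinn White


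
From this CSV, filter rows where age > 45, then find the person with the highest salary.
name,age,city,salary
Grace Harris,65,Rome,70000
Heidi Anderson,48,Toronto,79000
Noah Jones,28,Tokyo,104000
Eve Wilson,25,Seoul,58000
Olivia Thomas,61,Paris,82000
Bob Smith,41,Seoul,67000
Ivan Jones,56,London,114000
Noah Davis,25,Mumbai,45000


Filter: age > 45
Sort by: salary (descending)

Filtered records (4):
  Ivan Jones, age 56, salary $114000
  Olivia Thomas, age 61, salary $82000
  Heidi Anderson, age 48, salary $79000
  Grace Harris, age 65, salary $70000

Highest salary: Ivan Jones ($114000)

Ivan Jones


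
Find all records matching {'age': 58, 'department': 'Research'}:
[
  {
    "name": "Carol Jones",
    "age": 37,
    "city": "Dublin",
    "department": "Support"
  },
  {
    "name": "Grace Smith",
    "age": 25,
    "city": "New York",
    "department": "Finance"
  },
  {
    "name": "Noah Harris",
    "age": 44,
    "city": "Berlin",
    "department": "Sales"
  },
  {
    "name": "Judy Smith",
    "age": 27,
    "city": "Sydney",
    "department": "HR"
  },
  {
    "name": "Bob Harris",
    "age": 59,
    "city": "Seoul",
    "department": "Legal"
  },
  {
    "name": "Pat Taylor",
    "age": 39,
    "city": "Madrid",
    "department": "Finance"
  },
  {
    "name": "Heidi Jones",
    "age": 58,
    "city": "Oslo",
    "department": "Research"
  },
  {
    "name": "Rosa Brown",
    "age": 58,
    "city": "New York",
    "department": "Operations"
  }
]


Search criteria: {'age': 58, 'department': 'Research'}

Checking 8 records:
  Carol Jones: {age: 37, department: Support}
  Grace Smith: {age: 25, department: Finance}
  Noah Harris: {age: 44, department: Sales}
  Judy Smith: {age: 27, department: HR}
  Bob Harris: {age: 59, department: Legal}
  Pat Taylor: {age: 39, department: Finance}
  Heidi Jones: {age: 58, department: Research} <-- MATCH
  Rosa Brown: {age: 58, department: Operations}

Matches: ["Heidi Jones"]

["Heidi Jones"]


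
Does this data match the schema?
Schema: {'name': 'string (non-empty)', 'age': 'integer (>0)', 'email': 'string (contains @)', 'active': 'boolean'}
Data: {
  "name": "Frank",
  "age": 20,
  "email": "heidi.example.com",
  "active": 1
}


Validating each field against schema:
  name: OK (non-empty string)
  age: OK (positive integer)
  email: FAIL ("heidi.example.com" does not contain @)
  active: FAIL (1 is not a boolean)

Result: INVALID (2 errors: email, active)

INVALID (2 errors: email, active)


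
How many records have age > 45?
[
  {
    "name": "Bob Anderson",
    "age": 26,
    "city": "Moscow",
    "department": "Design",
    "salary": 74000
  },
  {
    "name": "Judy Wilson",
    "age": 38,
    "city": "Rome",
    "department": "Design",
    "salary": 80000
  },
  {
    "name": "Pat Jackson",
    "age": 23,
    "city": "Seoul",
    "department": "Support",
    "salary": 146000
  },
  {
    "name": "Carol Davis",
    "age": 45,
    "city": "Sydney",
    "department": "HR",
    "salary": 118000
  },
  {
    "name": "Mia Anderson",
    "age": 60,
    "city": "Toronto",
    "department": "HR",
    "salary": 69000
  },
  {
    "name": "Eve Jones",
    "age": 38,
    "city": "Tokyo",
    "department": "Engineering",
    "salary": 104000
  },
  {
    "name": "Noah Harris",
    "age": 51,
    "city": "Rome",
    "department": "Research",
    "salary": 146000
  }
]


Data: 7 records
Condition: age > 45

Checking each record:
  Bob Anderson: 26
  Judy Wilson: 38
  Pat Jackson: 23
  Carol Davis: 45
  Mia Anderson: 60 MATCH
  Eve Jones: 38
  Noah Harris: 51 MATCH

Count: 2

2


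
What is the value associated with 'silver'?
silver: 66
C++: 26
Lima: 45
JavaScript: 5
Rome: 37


Looking up key 'silver'
Value: 66

66


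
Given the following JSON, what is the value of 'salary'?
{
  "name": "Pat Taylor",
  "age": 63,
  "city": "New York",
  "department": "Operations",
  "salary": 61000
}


Looking up field 'salary'
Value: 61000

61000


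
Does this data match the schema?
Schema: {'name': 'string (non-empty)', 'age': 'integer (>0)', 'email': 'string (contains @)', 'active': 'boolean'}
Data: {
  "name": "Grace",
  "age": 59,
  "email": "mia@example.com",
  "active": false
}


Validating each field against schema:
  name: OK (non-empty string)
  age: OK (positive integer)
  email: OK (string with @)
  active: OK (boolean)

Result: VALID

VALID


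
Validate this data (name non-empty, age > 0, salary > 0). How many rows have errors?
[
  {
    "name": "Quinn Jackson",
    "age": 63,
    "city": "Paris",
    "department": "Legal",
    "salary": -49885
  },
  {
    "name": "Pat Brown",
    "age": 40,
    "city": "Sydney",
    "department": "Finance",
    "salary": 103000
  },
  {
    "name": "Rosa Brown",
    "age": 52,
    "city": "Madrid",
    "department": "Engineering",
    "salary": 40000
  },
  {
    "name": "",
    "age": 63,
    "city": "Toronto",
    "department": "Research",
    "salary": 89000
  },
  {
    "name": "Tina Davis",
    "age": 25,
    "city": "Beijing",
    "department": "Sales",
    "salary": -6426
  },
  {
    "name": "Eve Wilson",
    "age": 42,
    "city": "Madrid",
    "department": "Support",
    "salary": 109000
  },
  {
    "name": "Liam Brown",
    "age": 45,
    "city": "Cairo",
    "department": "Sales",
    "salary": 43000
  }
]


Validating 7 records:
Rules: name non-empty, age > 0, salary > 0

  Row 1 (Quinn Jackson): negative salary: -49885
  Row 2 (Pat Brown): OK
  Row 3 (Rosa Brown): OK
  Row 4 (???): empty name
  Row 5 (Tina Davis): negative salary: -6426
  Row 6 (Eve Wilson): OK
  Row 7 (Liam Brown): OK

Total errors: 3

3 errors


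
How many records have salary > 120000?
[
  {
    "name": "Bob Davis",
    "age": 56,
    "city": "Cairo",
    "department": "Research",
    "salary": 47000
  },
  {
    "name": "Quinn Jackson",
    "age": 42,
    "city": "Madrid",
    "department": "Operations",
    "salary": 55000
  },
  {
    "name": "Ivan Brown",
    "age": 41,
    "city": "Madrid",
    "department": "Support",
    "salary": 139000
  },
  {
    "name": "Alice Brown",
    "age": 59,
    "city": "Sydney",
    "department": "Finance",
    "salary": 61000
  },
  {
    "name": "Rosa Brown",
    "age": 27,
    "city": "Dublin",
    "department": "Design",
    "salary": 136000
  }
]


Data: 5 records
Condition: salary > 120000

Checking each record:
  Bob Davis: 47000
  Quinn Jackson: 55000
  Ivan Brown: 139000 MATCH
  Alice Brown: 61000
  Rosa Brown: 136000 MATCH

Count: 2

2


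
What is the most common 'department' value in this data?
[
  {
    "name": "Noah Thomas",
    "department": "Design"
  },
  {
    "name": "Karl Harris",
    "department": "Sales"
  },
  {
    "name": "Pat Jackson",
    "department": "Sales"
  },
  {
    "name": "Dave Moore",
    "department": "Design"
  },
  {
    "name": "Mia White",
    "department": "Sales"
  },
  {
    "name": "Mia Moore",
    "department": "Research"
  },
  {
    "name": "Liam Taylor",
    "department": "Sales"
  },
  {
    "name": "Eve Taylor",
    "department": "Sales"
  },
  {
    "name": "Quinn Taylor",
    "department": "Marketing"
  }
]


Counting 'department' values across 9 records:

  Sales: 5 #####
  Design: 2 ##
  Research: 1 #
  Marketing: 1 #

Most common: Sales (5 times)

Sales (5 times)


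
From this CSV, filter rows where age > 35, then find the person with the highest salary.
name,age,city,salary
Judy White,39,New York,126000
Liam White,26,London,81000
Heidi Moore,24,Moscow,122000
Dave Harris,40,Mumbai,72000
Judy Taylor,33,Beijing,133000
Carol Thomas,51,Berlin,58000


Filter: age > 35
Sort by: salary (descending)

Filtered records (3):
  Judy White, age 39, salary $126000
  Dave Harris, age 40, salary $72000
  Carol Thomas, age 51, salary $58000

Highest salary: Judy White ($126000)

Judy White


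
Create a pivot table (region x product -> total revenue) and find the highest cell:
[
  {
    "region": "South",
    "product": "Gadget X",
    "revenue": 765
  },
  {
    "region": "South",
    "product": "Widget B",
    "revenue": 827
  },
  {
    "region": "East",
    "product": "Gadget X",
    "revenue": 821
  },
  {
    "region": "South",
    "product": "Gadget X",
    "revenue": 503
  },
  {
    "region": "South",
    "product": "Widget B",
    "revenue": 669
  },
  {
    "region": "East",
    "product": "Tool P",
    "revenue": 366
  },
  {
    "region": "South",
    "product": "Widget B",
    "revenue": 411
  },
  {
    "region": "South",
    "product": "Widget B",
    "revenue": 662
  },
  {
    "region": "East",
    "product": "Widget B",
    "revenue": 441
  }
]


Pivot: region (rows) x product (columns) -> total revenue

     Gadget X      Tool P        Widget B    
East           821           366           441  
South         1268             0          2569  

Highest: South / Widget B = $2569

South / Widget B = $2569


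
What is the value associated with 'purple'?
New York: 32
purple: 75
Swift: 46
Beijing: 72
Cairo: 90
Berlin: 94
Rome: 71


Looking up key 'purple'
Value: 75

75


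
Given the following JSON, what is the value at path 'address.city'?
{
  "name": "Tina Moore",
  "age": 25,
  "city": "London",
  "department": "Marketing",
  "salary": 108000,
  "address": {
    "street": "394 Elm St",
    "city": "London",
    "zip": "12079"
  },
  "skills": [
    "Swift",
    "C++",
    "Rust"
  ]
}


Query: address.city
Path: address -> city
Value: London

London


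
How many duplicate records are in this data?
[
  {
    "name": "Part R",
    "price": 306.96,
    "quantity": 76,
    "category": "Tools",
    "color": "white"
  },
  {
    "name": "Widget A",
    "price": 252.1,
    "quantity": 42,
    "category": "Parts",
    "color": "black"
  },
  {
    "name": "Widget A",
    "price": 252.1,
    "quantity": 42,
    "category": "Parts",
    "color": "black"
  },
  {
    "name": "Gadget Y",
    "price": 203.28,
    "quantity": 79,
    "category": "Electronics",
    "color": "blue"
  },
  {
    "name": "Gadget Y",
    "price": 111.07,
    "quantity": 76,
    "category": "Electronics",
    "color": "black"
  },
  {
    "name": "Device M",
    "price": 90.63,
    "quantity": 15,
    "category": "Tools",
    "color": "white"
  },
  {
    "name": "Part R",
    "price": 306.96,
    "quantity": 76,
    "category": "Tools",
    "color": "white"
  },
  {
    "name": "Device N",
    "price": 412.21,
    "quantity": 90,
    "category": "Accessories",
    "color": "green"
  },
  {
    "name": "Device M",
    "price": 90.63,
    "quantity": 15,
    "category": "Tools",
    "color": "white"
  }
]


Checking 9 records for duplicates:

  Row 1: Part R ($306.96, qty 76)
  Row 2: Widget A ($252.1, qty 42)
  Row 3: Widget A ($252.1, qty 42) <-- DUPLICATE
  Row 4: Gadget Y ($203.28, qty 79)
  Row 5: Gadget Y ($111.07, qty 76)
  Row 6: Device M ($90.63, qty 15)
  Row 7: Part R ($306.96, qty 76) <-- DUPLICATE
  Row 8: Device N ($412.21, qty 90)
  Row 9: Device M ($90.63, qty 15) <-- DUPLICATE

Duplicates found: 3
Unique records: 6

3 duplicates, 6 unique


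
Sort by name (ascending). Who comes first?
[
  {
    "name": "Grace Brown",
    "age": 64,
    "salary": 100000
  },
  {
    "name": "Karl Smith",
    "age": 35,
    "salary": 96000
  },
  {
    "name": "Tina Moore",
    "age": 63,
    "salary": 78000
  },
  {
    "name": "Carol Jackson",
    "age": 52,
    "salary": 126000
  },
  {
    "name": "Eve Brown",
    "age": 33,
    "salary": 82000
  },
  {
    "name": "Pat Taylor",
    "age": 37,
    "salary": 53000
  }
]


Sort by: name (ascending)

Sorted order:
  1. Carol Jackson (name = Carol Jackson)
  2. Eve Brown (name = Eve Brown)
  3. Grace Brown (name = Grace Brown)
  4. Karl Smith (name = Karl Smith)
  5. Pat Taylor (name = Pat Taylor)
  6. Tina Moore (name = Tina Moore)

First: Carol Jackson

Carol Jackson


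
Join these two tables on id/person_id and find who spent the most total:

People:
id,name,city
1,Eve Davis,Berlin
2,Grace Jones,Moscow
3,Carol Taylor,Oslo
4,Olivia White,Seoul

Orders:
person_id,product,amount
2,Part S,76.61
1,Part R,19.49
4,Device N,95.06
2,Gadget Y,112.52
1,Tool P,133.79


Join on: people.id = orders.person_id

Joined rows:
  Grace Jones (Moscow) bought Part S for $76.61
  Eve Davis (Berlin) bought Part R for $19.49
  Olivia White (Seoul) bought Device N for $95.06
  Grace Jones (Moscow) bought Gadget Y for $112.52
  Eve Davis (Berlin) bought Tool P for $133.79

Total per person:
  Grace Jones: $189.13
  Eve Davis: $153.28
  Olivia White: $95.06

Top spender: Grace Jones ($189.13)

Grace Jones ($189.13)


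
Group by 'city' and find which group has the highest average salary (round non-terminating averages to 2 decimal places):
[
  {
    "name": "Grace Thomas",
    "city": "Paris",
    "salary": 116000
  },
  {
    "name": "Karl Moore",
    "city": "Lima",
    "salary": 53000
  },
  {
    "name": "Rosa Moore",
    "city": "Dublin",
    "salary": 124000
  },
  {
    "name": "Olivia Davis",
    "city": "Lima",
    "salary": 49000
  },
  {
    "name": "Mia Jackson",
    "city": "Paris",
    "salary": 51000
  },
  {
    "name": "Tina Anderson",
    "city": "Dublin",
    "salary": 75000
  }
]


Group by: city

Groups:
  Dublin: 2 people, avg salary = 199000/2 = $99500
  Lima: 2 people, avg salary = 102000/2 = $51000
  Paris: 2 people, avg salary = 167000/2 = $83500

Highest average salary: Dublin ($99500)

Dublin ($99500)


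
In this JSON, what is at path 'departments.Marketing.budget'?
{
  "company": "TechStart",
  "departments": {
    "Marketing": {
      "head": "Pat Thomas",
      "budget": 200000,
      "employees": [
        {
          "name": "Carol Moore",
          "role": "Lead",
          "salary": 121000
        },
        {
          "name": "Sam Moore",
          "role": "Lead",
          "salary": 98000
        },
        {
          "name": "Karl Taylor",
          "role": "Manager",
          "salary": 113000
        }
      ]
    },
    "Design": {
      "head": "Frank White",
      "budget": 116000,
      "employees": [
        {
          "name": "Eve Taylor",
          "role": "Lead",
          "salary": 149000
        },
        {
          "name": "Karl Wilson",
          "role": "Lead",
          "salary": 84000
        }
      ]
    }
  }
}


Path: departments.Marketing.budget

Navigate:
  -> departments
  -> Marketing
  -> budget = 200000

200000


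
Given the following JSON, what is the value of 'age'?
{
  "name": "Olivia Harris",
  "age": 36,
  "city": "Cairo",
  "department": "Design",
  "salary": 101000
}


Looking up field 'age'
Value: 36

36


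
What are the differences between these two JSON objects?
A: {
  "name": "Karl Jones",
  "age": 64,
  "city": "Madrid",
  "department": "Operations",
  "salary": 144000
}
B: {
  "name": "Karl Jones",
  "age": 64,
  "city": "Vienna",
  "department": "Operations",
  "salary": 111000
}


Comparing each field (in key order):
  name: same
  age: same
  city: DIFFERENT
  department: same
  salary: DIFFERENT
Differences:
  city: Madrid -> Vienna
  salary: 144000 -> 111000

2 field(s) changed

2 changes: city, salary


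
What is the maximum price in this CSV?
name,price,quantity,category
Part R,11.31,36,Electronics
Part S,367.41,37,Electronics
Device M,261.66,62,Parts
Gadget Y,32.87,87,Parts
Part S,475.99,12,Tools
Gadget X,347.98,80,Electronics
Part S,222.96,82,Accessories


Computing maximum price:
Values: [11.31, 367.41, 261.66, 32.87, 475.99, 347.98, 222.96]
Max = 475.99

475.99


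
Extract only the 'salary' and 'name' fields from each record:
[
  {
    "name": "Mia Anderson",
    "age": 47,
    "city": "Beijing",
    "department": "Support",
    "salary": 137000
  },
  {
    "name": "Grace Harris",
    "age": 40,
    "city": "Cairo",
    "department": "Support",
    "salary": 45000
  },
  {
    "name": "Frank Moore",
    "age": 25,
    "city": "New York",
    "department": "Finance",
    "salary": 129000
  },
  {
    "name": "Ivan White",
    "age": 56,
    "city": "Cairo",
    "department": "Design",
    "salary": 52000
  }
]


Original: 4 records with fields: name, age, city, department, salary
Keep: ['salary', 'name']
Drop: ['age', 'city', 'department']
Result: 4 records, 2 fields each

[
  {
    "salary": 137000,
    "name": "Mia Anderson"
  },
  {
    "salary": 45000,
    "name": "Grace Harris"
  },
  {
    "salary": 129000,
    "name": "Frank Moore"
  },
  {
    "salary": 52000,
    "name": "Ivan White"
  }
]


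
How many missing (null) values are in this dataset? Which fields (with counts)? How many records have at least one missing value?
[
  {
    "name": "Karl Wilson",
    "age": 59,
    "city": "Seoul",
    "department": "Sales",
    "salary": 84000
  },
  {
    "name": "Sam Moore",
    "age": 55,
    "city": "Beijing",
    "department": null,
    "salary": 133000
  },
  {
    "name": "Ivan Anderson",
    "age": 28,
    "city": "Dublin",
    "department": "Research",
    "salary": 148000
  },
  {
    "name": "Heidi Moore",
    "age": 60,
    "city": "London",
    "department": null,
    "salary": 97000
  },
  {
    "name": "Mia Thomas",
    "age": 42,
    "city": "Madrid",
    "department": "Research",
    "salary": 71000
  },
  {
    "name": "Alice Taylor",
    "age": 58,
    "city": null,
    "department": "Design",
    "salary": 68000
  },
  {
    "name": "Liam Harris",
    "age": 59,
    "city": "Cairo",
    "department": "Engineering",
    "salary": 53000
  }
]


Checking for missing (null) values in 7 records:

  Karl Wilson: complete
  Sam Moore: department
  Ivan Anderson: complete
  Heidi Moore: department
  Mia Thomas: complete
  Alice Taylor: city
  Liam Harris: complete

Per field:
  name: 0 missing
  age: 0 missing
  city: 1 missing
  department: 2 missing
  salary: 0 missing

Total missing values: 3
Records with any missing: 3

3 missing values (city: 1, department: 2); 3 incomplete records


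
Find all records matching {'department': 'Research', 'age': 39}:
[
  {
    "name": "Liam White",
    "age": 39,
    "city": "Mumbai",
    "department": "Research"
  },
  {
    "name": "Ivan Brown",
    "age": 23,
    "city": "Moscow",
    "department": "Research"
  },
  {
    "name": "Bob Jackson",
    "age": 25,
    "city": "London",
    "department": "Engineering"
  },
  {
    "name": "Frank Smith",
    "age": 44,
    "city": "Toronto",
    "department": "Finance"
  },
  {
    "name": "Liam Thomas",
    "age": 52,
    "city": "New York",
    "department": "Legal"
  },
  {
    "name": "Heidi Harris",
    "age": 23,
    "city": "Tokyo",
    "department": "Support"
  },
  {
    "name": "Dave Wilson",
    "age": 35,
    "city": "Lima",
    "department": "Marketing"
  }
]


Search criteria: {'department': 'Research', 'age': 39}

Checking 7 records:
  Liam White: {department: Research, age: 39} <-- MATCH
  Ivan Brown: {department: Research, age: 23}
  Bob Jackson: {department: Engineering, age: 25}
  Frank Smith: {department: Finance, age: 44}
  Liam Thomas: {department: Legal, age: 52}
  Heidi Harris: {department: Support, age: 23}
  Dave Wilson: {department: Marketing, age: 35}

Matches: ["Liam White"]

["Liam White"]


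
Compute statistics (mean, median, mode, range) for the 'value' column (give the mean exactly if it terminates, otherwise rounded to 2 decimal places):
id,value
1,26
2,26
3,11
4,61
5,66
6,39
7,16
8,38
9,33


Data: [26, 26, 11, 61, 66, 39, 16, 38, 33]
Count: 9
Sum: 316
Mean: 316/9 ≈ 35.11 (rounded to 2 decimal places)
Sorted: [11, 16, 26, 26, 33, 38, 39, 61, 66]
Median: 33.0
Mode: 26 (2 times)
Range: 66 - 11 = 55
Min: 11, Max: 66

mean≈35.11, median=33.0, mode=26, range=55


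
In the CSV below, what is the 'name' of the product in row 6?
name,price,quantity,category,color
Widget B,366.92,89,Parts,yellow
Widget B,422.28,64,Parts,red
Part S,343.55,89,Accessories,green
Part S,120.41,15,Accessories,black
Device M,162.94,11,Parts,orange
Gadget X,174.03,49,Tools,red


Query: Row 6 ('Gadget X'), column 'name'
Value: Gadget X

Gadget X


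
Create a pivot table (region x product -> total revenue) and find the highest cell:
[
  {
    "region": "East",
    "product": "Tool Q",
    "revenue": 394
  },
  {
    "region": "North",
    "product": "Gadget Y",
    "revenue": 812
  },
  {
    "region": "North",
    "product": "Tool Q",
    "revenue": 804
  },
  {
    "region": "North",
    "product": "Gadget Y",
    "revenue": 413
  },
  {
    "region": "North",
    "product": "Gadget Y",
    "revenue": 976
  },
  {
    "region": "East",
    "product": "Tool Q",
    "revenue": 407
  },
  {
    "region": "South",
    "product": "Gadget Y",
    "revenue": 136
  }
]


Pivot: region (rows) x product (columns) -> total revenue

     Gadget Y      Tool Q      
East             0           801  
North         2201           804  
South          136             0  

Highest: North / Gadget Y = $2201

North / Gadget Y = $2201


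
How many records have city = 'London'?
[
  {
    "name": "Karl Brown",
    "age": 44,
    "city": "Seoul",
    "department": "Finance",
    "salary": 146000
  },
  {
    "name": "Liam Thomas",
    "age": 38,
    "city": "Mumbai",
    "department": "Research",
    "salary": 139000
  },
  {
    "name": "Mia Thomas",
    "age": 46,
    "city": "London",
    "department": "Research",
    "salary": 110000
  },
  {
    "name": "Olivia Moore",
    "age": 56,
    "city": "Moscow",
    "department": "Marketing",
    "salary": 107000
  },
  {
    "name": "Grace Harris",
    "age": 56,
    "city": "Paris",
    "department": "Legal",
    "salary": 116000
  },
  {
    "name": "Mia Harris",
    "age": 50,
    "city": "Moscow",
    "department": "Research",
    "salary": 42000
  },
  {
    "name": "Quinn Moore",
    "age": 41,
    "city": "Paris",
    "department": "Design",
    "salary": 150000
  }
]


Data: 7 records
Condition: city = 'London'

Checking each record:
  Karl Brown: Seoul
  Liam Thomas: Mumbai
  Mia Thomas: London MATCH
  Olivia Moore: Moscow
  Grace Harris: Paris
  Mia Harris: Moscow
  Quinn Moore: Paris

Count: 1

1


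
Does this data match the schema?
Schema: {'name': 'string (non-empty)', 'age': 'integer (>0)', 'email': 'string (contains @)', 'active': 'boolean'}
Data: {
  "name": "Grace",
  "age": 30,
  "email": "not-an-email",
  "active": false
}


Validating each field against schema:
  name: OK (non-empty string)
  age: OK (positive integer)
  email: FAIL ("not-an-email" does not contain @)
  active: OK (boolean)

Result: INVALID (1 error: email)

INVALID (1 error: email)


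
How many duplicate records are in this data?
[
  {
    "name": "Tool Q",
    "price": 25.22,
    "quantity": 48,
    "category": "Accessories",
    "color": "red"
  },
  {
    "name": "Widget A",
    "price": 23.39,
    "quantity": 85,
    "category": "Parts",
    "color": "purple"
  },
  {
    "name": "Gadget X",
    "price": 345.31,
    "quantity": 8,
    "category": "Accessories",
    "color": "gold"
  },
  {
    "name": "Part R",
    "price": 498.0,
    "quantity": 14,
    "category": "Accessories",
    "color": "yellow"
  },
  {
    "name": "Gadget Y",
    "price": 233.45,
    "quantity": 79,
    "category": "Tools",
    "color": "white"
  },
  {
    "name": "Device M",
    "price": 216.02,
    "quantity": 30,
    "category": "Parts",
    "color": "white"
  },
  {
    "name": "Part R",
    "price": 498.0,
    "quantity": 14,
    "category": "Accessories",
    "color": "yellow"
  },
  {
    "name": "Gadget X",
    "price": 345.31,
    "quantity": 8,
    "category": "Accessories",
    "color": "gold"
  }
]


Checking 8 records for duplicates:

  Row 1: Tool Q ($25.22, qty 48)
  Row 2: Widget A ($23.39, qty 85)
  Row 3: Gadget X ($345.31, qty 8)
  Row 4: Part R ($498.0, qty 14)
  Row 5: Gadget Y ($233.45, qty 79)
  Row 6: Device M ($216.02, qty 30)
  Row 7: Part R ($498.0, qty 14) <-- DUPLICATE
  Row 8: Gadget X ($345.31, qty 8) <-- DUPLICATE

Duplicates found: 2
Unique records: 6

2 duplicates, 6 unique


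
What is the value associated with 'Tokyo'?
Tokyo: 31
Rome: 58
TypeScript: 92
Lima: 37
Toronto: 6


Looking up key 'Tokyo'
Value: 31

31


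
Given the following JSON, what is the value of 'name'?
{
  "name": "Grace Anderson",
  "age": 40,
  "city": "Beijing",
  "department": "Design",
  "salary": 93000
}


Looking up field 'name'
Value: Grace Anderson

Grace Anderson


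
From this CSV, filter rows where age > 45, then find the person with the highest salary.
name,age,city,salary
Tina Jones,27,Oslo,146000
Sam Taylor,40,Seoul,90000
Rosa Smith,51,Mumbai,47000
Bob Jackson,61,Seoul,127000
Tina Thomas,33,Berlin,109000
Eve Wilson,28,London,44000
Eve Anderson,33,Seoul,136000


Filter: age > 45
Sort by: salary (descending)

Filtered records (2):
  Bob Jackson, age 61, salary $127000
  Rosa Smith, age 51, salary $47000

Highest salary: Bob Jackson ($127000)

Bob Jackson


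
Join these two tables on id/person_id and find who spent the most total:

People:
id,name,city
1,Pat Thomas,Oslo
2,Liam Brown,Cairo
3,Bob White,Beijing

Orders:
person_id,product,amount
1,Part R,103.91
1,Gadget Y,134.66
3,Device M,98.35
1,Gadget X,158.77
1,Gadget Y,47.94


Join on: people.id = orders.person_id

Joined rows:
  Pat Thomas (Oslo) bought Part R for $103.91
  Pat Thomas (Oslo) bought Gadget Y for $134.66
  Bob White (Beijing) bought Device M for $98.35
  Pat Thomas (Oslo) bought Gadget X for $158.77
  Pat Thomas (Oslo) bought Gadget Y for $47.94

Total per person:
  Pat Thomas: $445.28
  Bob White: $98.35

Top spender: Pat Thomas ($445.28)

Pat Thomas ($445.28)


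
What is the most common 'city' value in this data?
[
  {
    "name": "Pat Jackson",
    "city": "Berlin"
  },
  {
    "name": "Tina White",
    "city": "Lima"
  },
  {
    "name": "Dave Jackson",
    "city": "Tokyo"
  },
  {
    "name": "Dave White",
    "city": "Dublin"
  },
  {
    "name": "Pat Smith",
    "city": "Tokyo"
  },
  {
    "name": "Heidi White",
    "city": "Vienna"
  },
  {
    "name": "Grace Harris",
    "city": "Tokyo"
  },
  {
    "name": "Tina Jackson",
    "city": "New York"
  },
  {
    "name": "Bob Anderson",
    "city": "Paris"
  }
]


Counting 'city' values across 9 records:

  Tokyo: 3 ###
  Berlin: 1 #
  Lima: 1 #
  Dublin: 1 #
  Vienna: 1 #
  New York: 1 #
  Paris: 1 #

Most common: Tokyo (3 times)

Tokyo (3 times)


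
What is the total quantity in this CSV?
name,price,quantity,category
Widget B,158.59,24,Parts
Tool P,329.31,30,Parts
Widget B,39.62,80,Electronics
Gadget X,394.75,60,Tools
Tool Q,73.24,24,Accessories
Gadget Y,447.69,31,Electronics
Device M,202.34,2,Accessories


Computing total quantity:
Values: [24, 30, 80, 60, 24, 31, 2]
Sum = 251

251


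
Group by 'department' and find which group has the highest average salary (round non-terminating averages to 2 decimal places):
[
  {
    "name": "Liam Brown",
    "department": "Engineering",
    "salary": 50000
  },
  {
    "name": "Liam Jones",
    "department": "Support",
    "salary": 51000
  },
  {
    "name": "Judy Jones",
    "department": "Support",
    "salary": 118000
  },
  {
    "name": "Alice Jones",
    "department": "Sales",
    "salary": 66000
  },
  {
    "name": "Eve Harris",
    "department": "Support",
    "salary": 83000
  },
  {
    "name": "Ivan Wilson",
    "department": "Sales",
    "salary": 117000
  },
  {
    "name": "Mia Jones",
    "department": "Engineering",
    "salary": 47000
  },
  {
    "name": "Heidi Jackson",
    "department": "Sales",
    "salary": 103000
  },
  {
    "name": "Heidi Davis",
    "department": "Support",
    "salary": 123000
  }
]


Group by: department

Groups:
  Engineering: 2 people, avg salary = 97000/2 = $48500
  Sales: 3 people, avg salary = 286000/3 ≈ $95333.33
  Support: 4 people, avg salary = 375000/4 = $93750

Highest average salary: Sales (≈$95333.33)

Sales (≈$95333.33)


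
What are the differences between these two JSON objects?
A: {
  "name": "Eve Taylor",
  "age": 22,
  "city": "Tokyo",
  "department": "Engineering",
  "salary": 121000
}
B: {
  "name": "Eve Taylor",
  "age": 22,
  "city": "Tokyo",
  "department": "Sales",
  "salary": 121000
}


Comparing each field (in key order):
  name: same
  age: same
  city: same
  department: DIFFERENT
  salary: same
Differences:
  department: Engineering -> Sales

1 field(s) changed

1 change: department


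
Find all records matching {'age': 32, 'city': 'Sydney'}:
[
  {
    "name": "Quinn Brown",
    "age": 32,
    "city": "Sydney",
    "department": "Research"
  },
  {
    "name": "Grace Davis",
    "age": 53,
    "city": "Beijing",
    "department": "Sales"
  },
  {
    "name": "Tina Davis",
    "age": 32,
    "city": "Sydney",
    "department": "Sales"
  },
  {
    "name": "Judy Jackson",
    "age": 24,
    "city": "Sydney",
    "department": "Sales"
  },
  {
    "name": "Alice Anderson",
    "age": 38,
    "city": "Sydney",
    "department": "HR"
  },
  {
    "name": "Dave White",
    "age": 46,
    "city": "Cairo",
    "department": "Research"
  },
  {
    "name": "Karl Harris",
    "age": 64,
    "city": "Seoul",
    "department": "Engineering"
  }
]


Search criteria: {'age': 32, 'city': 'Sydney'}

Checking 7 records:
  Quinn Brown: {age: 32, city: Sydney} <-- MATCH
  Grace Davis: {age: 53, city: Beijing}
  Tina Davis: {age: 32, city: Sydney} <-- MATCH
  Judy Jackson: {age: 24, city: Sydney}
  Alice Anderson: {age: 38, city: Sydney}
  Dave White: {age: 46, city: Cairo}
  Karl Harris: {age: 64, city: Seoul}

Matches: ["Quinn Brown", "Tina Davis"]

["Quinn Brown", "Tina Davis"]


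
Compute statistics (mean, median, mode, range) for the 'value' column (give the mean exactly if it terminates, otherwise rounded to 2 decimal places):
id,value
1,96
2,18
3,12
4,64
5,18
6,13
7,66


Data: [96, 18, 12, 64, 18, 13, 66]
Count: 7
Sum: 287
Mean: 287/7 = 41
Sorted: [12, 13, 18, 18, 64, 66, 96]
Median: 18.0
Mode: 18 (2 times)
Range: 96 - 12 = 84
Min: 12, Max: 96

mean=41, median=18.0, mode=18, range=84


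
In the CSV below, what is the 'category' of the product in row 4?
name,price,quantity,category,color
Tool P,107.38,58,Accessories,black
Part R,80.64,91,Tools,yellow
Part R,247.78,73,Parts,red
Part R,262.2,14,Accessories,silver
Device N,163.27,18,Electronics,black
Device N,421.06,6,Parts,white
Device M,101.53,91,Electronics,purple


Query: Row 4 ('Part R'), column 'category'
Value: Accessories

Accessories


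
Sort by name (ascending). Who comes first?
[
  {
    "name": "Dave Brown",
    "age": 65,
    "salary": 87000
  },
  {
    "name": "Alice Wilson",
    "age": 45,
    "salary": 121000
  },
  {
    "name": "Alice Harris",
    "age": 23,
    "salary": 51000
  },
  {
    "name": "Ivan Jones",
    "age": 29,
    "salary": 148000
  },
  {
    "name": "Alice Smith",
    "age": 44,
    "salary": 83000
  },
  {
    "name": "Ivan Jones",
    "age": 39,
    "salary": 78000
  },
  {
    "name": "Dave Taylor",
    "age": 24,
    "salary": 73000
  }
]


Sort by: name (ascending)

Sorted order:
  1. Alice Harris (name = Alice Harris)
  2. Alice Smith (name = Alice Smith)
  3. Alice Wilson (name = Alice Wilson)
  4. Dave Brown (name = Dave Brown)
  5. Dave Taylor (name = Dave Taylor)
  6. Ivan Jones (name = Ivan Jones)
  7. Ivan Jones (name = Ivan Jones)

First: Alice Harris

Alice Harris


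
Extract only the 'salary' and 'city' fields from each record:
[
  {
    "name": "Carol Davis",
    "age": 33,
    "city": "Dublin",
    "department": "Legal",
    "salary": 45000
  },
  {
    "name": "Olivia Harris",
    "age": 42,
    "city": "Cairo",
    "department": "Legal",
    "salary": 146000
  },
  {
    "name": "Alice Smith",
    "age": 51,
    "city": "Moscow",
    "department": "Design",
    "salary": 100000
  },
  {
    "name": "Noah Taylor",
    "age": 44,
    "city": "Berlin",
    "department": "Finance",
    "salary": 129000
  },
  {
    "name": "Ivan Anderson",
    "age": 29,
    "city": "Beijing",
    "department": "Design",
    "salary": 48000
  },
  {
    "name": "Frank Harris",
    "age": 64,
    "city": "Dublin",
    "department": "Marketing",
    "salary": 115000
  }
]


Original: 6 records with fields: name, age, city, department, salary
Keep: ['salary', 'city']
Drop: ['name', 'age', 'department']
Result: 6 records, 2 fields each

[
  {
    "salary": 45000,
    "city": "Dublin"
  },
  {
    "salary": 146000,
    "city": "Cairo"
  },
  {
    "salary": 100000,
    "city": "Moscow"
  },
  {
    "salary": 129000,
    "city": "Berlin"
  },
  {
    "salary": 48000,
    "city": "Beijing"
  },
  {
    "salary": 115000,
    "city": "Dublin"
  }
]


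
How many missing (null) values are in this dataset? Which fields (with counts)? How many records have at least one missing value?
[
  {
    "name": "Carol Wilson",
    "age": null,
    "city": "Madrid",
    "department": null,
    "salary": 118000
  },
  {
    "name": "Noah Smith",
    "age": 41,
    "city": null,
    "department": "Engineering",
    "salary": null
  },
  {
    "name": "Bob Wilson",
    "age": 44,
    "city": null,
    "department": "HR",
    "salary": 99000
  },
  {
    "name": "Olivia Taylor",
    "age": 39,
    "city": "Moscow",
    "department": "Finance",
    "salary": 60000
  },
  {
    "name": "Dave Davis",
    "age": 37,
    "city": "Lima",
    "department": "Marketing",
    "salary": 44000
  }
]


Checking for missing (null) values in 5 records:

  Carol Wilson: age, department
  Noah Smith: city, salary
  Bob Wilson: city
  Olivia Taylor: complete
  Dave Davis: complete

Per field:
  name: 0 missing
  age: 1 missing
  city: 2 missing
  department: 1 missing
  salary: 1 missing

Total missing values: 5
Records with any missing: 3

5 missing values (age: 1, city: 2, department: 1, salary: 1); 3 incomplete records


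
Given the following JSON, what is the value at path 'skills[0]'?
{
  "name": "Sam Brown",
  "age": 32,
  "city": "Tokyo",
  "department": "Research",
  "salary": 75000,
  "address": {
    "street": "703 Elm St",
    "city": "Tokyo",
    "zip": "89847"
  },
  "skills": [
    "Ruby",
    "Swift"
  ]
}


Query: skills[0]
Path: skills -> first element
Value: Ruby

Ruby


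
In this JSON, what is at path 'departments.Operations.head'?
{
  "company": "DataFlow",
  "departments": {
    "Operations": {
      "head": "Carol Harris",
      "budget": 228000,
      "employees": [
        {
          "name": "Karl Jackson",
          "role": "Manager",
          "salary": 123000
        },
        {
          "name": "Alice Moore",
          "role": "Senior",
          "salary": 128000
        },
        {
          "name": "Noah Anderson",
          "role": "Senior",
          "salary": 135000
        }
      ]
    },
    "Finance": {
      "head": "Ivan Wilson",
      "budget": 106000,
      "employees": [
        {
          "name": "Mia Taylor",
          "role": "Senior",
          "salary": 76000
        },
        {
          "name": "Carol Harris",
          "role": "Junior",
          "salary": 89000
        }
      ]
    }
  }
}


Path: departments.Operations.head

Navigate:
  -> departments
  -> Operations
  -> head = 'Carol Harris'

Carol Harris


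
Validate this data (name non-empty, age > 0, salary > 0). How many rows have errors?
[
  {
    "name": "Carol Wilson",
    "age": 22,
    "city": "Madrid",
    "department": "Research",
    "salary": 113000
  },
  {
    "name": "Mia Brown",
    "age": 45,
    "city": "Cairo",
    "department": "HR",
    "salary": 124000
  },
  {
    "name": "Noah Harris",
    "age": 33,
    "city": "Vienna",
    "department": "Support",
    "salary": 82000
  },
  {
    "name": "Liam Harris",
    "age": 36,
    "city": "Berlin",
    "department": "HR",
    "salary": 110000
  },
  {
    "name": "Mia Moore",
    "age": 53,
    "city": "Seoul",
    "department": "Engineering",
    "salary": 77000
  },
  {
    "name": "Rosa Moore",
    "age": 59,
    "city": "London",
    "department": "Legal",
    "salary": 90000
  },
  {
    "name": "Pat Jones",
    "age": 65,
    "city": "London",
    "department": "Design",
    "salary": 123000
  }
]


Validating 7 records:
Rules: name non-empty, age > 0, salary > 0

  Row 1 (Carol Wilson): OK
  Row 2 (Mia Brown): OK
  Row 3 (Noah Harris): OK
  Row 4 (Liam Harris): OK
  Row 5 (Mia Moore): OK
  Row 6 (Rosa Moore): OK
  Row 7 (Pat Jones): OK

Total errors: 0

0 errors


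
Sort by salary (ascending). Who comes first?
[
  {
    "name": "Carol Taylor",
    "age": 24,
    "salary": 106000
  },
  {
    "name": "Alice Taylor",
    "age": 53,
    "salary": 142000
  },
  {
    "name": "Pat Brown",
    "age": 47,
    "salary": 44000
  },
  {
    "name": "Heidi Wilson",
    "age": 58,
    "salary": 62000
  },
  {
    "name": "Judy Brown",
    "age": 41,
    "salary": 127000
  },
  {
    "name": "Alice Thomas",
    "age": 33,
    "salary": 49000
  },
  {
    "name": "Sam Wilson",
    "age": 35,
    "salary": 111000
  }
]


Sort by: salary (ascending)

Sorted order:
  1. Pat Brown (salary = 44000)
  2. Alice Thomas (salary = 49000)
  3. Heidi Wilson (salary = 62000)
  4. Carol Taylor (salary = 106000)
  5. Sam Wilson (salary = 111000)
  6. Judy Brown (salary = 127000)
  7. Alice Taylor (salary = 142000)

First: Pat Brown

Pat Brown


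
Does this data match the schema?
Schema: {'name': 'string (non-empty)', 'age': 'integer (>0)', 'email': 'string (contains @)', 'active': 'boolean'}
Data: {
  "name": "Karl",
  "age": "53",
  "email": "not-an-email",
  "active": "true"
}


Validating each field against schema:
  name: OK (non-empty string)
  age: FAIL ("53" is not an integer)
  email: FAIL ("not-an-email" does not contain @)
  active: FAIL ("true" is not a boolean)

Result: INVALID (3 errors: age, email, active)

INVALID (3 errors: age, email, active)


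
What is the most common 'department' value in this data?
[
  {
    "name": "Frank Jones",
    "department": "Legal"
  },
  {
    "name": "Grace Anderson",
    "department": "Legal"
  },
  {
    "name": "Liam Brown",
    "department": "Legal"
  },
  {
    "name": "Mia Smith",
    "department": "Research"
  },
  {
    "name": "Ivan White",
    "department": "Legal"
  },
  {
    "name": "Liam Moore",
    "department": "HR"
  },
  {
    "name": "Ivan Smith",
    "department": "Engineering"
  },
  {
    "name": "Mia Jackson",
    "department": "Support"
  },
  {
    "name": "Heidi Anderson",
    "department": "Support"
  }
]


Counting 'department' values across 9 records:

  Legal: 4 ####
  Support: 2 ##
  Research: 1 #
  HR: 1 #
  Engineering: 1 #

Most common: Legal (4 times)

Legal (4 times)
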